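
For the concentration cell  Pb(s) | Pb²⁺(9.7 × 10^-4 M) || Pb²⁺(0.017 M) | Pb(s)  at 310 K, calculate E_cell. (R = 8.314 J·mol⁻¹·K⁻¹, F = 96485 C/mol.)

Both half-cells are Pb²⁺/Pb, so E°_cell = 0. The concentrated side is the cathode; the cell reaction moves Pb²⁺ from high to low concentration with n = 2.
Q = [Pb²⁺]_dilute/[Pb²⁺]_conc = 9.7 × 10^-4/0.017 = 0.0571.
E = 0 − (RT/nF) ln Q = −((8.314×310)/(2×96485))(-2.864) = 0.0383 V.

0.038 V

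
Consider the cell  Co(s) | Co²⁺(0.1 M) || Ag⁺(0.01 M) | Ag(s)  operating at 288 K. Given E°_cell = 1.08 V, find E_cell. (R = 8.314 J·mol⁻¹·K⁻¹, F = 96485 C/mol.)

0.994 V

Balancing electrons gives n = 2; the reaction quotient is Q = [Co²⁺]/[Ag⁺]^2 = 1000.
E = E° − (RT/nF) ln Q = 1.08 − (8.314×288)/(2×96485) × (6.908) = 1.080 − 0.086 = 0.994 V.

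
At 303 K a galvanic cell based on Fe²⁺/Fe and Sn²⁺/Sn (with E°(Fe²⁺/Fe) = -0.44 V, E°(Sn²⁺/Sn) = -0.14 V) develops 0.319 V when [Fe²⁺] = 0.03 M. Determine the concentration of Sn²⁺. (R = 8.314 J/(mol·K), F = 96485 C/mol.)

From the Nernst equation, ln Q = nF(E° − E)/RT = 2×96485×(0.30 − 0.319)/(8.314×303) = -1.455, so Q = 0.233.
With Q = [Fe²⁺]/[Sn²⁺] and the known concentrations, [Sn²⁺] in the denominator gives [Sn²⁺] = 0.13 M.

0.13 M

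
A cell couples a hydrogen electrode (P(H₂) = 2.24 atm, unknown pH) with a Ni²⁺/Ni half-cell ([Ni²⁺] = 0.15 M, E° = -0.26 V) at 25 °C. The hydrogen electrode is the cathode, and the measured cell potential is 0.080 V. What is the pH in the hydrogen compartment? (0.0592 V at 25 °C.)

E°_cell = 0.26 V and n = 2.
log Q = n(E° − E)/0.0592 = 2×(0.26 − 0.080)/0.0592 = 6.081.
With Q = [Ni²⁺]·P(H₂) / [H⁺]^2, solving for [H⁺] gives log[H⁺] = -3.277, so pH = 3.28.

pH = 3.28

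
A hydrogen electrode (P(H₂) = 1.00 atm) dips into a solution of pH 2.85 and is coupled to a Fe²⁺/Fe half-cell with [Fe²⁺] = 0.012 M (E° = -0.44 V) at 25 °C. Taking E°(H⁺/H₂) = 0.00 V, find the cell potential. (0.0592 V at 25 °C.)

The hydrogen couple is the cathode, so E°_cell = 0.44 V; n = 2.
[H⁺] = 10^(−2.85) = 0.0014 M, and Q = [Fe²⁺]·P(H₂) / [H⁺]^2 = 6010.
E = E° − (0.0592/2) log Q = 0.44 − (0.0592/2)(3.779) = 0.328 V.

0.33 V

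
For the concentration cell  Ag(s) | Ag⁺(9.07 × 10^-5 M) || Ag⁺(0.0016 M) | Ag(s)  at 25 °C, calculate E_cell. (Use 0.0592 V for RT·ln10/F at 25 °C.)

Both half-cells are Ag⁺/Ag, so E°_cell = 0. The concentrated side is the cathode; the cell reaction moves Ag⁺ from high to low concentration with n = 1.
Q = [Ag⁺]_dilute/[Ag⁺]_conc = 9.07 × 10^-5/0.0016 = 0.0567.
E = 0 − (0.0592/1) log Q = −(0.0592/1)(-1.247) = 0.0738 V.

0.074 V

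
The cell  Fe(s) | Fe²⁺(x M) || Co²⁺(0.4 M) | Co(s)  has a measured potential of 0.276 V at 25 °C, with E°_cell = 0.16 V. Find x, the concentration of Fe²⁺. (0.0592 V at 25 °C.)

From the Nernst equation, log Q = n(E° − E)/0.0592 = 2(0.16 − 0.276)/0.0592 = -3.919, so Q = 1.21 × 10^-4.
With Q = [Fe²⁺]/[Co²⁺] and the known concentrations, [Fe²⁺] in the numerator gives [Fe²⁺] = 4.8 × 10^-5 M.

4.8 × 10^-5 M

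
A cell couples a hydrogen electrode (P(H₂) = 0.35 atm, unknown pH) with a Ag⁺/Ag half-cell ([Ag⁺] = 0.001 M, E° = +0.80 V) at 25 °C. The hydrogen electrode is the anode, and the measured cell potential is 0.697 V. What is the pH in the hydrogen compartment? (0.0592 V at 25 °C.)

E°_cell = 0.80 V and n = 2.
log Q = n(E° − E)/0.0592 = 2×(0.80 − 0.697)/0.0592 = 3.480.
With Q = [H⁺]^2 / ([Ag⁺]^2·P(H₂)), solving for [H⁺] gives log[H⁺] = -1.488, so pH = 1.49.

pH = 1.49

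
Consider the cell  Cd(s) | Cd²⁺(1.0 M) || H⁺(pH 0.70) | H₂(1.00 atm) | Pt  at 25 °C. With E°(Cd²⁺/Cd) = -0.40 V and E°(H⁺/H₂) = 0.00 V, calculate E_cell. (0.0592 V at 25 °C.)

0.36 V

The hydrogen couple is the cathode, so E°_cell = 0.40 V; n = 2.
[H⁺] = 10^(−0.70) = 0.20 M, and Q = [Cd²⁺]·P(H₂) / [H⁺]^2 = 25.1.
E = E° − (0.0592/2) log Q = 0.40 − (0.0592/2)(1.400) = 0.359 V.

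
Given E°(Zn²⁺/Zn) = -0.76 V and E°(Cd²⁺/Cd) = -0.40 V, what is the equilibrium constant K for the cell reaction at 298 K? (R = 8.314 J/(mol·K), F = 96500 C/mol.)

E°_cell = -0.40 − (-0.76) = 0.36 V, with n = 2 electrons transferred.
At equilibrium E = 0, so the Nernst equation gives ln K = nFE°/RT = (2)(96500)(0.36)/((8.314)(298)) = 28.04.
K = e^28.04 = 1.5 × 10^12.

1.5 × 10^12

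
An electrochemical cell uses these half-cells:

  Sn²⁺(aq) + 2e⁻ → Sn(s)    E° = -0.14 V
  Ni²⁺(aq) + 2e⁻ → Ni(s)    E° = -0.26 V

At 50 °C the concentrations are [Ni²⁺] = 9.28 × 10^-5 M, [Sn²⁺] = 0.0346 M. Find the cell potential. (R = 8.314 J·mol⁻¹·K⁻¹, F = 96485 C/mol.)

The Sn²⁺/Sn couple has the higher reduction potential and acts as the cathode, so E°_cell = -0.14 − (-0.26) = 0.12 V.
Balancing electrons gives n = 2; the reaction quotient is Q = [Ni²⁺]/[Sn²⁺] = 0.00268.
E = E° − (RT/nF) ln Q = 0.12 − (8.314×323)/(2×96485) × (-5.921) = 0.120 + 0.082 = 0.202 V.

0.202 V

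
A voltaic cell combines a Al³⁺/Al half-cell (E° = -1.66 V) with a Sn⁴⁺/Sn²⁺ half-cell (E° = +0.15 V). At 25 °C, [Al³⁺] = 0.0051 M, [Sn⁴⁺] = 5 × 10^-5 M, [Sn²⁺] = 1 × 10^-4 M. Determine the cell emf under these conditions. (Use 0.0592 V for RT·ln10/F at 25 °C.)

1.85 V

The Sn⁴⁺/Sn²⁺ couple has the higher reduction potential and acts as the cathode, so E°_cell = +0.15 − (-1.66) = 1.81 V.
Balancing electrons gives n = 6; the reaction quotient is Q = [Al³⁺]^2·[Sn²⁺]^3/[Sn⁴⁺]^3 = 2.08 × 10^-4.
At 25 °C, E = E° − (0.0592/n) log Q = 1.81 − (0.0592/6)(-3.682) = 1.810 + 0.036 = 1.846 V.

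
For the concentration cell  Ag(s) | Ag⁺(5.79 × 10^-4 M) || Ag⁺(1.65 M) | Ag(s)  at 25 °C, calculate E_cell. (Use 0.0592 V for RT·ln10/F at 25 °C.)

0.20 V

Both half-cells are Ag⁺/Ag, so E°_cell = 0. The concentrated side is the cathode; the cell reaction moves Ag⁺ from high to low concentration with n = 1.
Q = [Ag⁺]_dilute/[Ag⁺]_conc = 5.79 × 10^-4/1.65 = 3.51 × 10^-4.
E = 0 − (0.0592/1) log Q = −(0.0592/1)(-3.455) = 0.2045 V.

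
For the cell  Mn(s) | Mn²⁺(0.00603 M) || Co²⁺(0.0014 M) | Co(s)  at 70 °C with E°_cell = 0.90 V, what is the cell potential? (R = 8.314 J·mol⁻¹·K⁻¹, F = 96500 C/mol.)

Balancing electrons gives n = 2; the reaction quotient is Q = [Mn²⁺]/[Co²⁺] = 4.31.
E = E° − (RT/nF) ln Q = 0.90 − (8.314×343)/(2×96500) × (1.460) = 0.900 − 0.022 = 0.878 V.

0.878 V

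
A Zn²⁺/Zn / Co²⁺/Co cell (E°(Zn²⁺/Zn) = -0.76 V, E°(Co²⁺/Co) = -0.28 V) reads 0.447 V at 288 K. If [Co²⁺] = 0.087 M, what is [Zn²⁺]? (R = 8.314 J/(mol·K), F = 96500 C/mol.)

From the Nernst equation, ln Q = nF(E° − E)/RT = 2×96500×(0.48 − 0.447)/(8.314×288) = 2.660, so Q = 14.3.
With Q = [Zn²⁺]/[Co²⁺] and the known concentrations, [Zn²⁺] in the numerator gives [Zn²⁺] = 1.2 M.

1.2 M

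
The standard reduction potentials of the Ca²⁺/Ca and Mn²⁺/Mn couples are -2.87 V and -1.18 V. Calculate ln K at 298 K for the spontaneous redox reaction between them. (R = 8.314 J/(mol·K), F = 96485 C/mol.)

E°_cell = -1.18 − (-2.87) = 1.69 V, with n = 2 electrons transferred.
At equilibrium E = 0, so the Nernst equation gives ln K = nFE°/RT = (2)(96485)(1.69)/((8.314)(298)) = 131.63.

ln K = 131.6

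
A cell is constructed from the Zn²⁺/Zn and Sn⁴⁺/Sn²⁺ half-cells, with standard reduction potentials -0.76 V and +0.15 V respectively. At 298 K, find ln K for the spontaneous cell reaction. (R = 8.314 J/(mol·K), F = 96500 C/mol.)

ln K = 70.9

E°_cell = +0.15 − (-0.76) = 0.91 V, with n = 2 electrons transferred.
At equilibrium E = 0, so the Nernst equation gives ln K = nFE°/RT = (2)(96500)(0.91)/((8.314)(298)) = 70.89.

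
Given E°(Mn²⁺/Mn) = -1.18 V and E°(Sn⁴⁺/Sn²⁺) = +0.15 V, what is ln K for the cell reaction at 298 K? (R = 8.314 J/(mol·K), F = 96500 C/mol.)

E°_cell = +0.15 − (-1.18) = 1.33 V, with n = 2 electrons transferred.
At equilibrium E = 0, so the Nernst equation gives ln K = nFE°/RT = (2)(96500)(1.33)/((8.314)(298)) = 103.61.

ln K = 103.6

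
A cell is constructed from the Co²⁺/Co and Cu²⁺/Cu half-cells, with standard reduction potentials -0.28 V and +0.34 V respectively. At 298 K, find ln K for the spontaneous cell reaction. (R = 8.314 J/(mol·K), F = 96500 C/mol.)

ln K = 48.3

E°_cell = +0.34 − (-0.28) = 0.62 V, with n = 2 electrons transferred.
At equilibrium E = 0, so the Nernst equation gives ln K = nFE°/RT = (2)(96500)(0.62)/((8.314)(298)) = 48.30.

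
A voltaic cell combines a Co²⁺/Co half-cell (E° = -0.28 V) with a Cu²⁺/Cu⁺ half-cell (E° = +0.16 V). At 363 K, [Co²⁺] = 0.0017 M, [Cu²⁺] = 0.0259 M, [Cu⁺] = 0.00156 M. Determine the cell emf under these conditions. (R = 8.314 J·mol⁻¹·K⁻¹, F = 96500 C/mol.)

The Cu²⁺/Cu⁺ couple has the higher reduction potential and acts as the cathode, so E°_cell = +0.16 − (-0.28) = 0.44 V.
Balancing electrons gives n = 2; the reaction quotient is Q = [Co²⁺]·[Cu⁺]^2/[Cu²⁺]^2 = 6.17 × 10^-6.
E = E° − (RT/nF) ln Q = 0.44 − (8.314×363)/(2×96500) × (-11.996) = 0.440 + 0.188 = 0.628 V.

0.628 V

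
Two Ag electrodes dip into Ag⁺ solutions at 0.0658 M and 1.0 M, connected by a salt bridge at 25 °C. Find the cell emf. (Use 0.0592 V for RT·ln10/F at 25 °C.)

0.070 V

Both half-cells are Ag⁺/Ag, so E°_cell = 0. The concentrated side is the cathode; the cell reaction moves Ag⁺ from high to low concentration with n = 1.
Q = [Ag⁺]_dilute/[Ag⁺]_conc = 0.0658/1.0 = 0.0658.
E = 0 − (0.0592/1) log Q = −(0.0592/1)(-1.182) = 0.0700 V.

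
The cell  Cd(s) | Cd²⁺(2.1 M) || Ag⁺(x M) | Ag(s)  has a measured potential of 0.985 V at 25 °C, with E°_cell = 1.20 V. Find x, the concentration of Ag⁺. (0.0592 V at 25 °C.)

3.4 × 10^-4 M

From the Nernst equation, log Q = n(E° − E)/0.0592 = 2(1.20 − 0.985)/0.0592 = 7.264, so Q = 1.83 × 10^7.
With Q = [Cd²⁺]/[Ag⁺]^2 and the known concentrations, [Ag⁺]^2 in the denominator gives [Ag⁺] = 3.4 × 10^-4 M.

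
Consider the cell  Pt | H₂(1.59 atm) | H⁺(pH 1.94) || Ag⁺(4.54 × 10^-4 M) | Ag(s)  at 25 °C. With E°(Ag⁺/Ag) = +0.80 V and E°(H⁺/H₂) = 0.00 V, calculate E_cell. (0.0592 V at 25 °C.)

0.72 V

The Ag⁺/Ag couple is the cathode, so E°_cell = 0.80 V; n = 2.
[H⁺] = 10^(−1.94) = 0.011 M, and Q = [H⁺]^2 / ([Ag⁺]^2·P(H₂)) = 402.
E = E° − (0.0592/2) log Q = 0.80 − (0.0592/2)(2.604) = 0.723 V.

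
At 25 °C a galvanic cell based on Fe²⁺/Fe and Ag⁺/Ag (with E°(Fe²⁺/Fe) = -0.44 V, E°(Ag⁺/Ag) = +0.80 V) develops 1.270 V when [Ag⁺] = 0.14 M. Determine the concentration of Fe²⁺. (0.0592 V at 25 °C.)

0.0019 M

From the Nernst equation, log Q = n(E° − E)/0.0592 = 2(1.24 − 1.270)/0.0592 = -1.014, so Q = 0.0969.
With Q = [Fe²⁺]/[Ag⁺]^2 and the known concentrations, [Fe²⁺] in the numerator gives [Fe²⁺] = 0.0019 M.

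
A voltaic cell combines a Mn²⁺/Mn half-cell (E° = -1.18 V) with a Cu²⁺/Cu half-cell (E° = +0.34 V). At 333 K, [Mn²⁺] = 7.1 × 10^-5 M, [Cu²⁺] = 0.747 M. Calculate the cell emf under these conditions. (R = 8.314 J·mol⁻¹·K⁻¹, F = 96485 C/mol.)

1.65 V

The Cu²⁺/Cu couple has the higher reduction potential and acts as the cathode, so E°_cell = +0.34 − (-1.18) = 1.52 V.
Balancing electrons gives n = 2; the reaction quotient is Q = [Mn²⁺]/[Cu²⁺] = 9.5 × 10^-5.
E = E° − (RT/nF) ln Q = 1.52 − (8.314×333)/(2×96485) × (-9.261) = 1.520 + 0.133 = 1.653 V.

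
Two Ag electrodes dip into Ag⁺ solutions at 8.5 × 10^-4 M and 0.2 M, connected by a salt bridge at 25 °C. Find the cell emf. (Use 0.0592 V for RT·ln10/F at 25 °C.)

Both half-cells are Ag⁺/Ag, so E°_cell = 0. The concentrated side is the cathode; the cell reaction moves Ag⁺ from high to low concentration with n = 1.
Q = [Ag⁺]_dilute/[Ag⁺]_conc = 8.5 × 10^-4/0.2 = 0.00425.
E = 0 − (0.0592/1) log Q = −(0.0592/1)(-2.372) = 0.1404 V.

0.14 V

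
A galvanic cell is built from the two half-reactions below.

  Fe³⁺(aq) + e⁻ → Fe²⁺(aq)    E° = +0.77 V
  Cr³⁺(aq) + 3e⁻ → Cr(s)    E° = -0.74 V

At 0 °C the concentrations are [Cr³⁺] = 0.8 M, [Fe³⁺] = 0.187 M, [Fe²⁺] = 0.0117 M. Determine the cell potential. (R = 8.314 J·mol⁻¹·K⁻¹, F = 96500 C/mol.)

The Fe³⁺/Fe²⁺ couple has the higher reduction potential and acts as the cathode, so E°_cell = +0.77 − (-0.74) = 1.51 V.
Balancing electrons gives n = 3; the reaction quotient is Q = [Cr³⁺]·[Fe²⁺]^3/[Fe³⁺]^3 = 1.96 × 10^-4.
E = E° − (RT/nF) ln Q = 1.51 − (8.314×273)/(3×96500) × (-8.538) = 1.510 + 0.067 = 1.577 V.

1.58 V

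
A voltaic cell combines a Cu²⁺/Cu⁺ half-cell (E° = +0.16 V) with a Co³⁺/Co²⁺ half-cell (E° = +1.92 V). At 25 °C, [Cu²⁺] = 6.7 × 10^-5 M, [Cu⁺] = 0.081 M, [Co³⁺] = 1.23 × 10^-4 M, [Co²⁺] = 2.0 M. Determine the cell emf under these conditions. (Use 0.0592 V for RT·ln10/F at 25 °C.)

The Co³⁺/Co²⁺ couple has the higher reduction potential and acts as the cathode, so E°_cell = +1.92 − (+0.16) = 1.76 V.
Balancing electrons gives n = 1; the reaction quotient is Q = [Cu²⁺]·[Co²⁺]/([Cu⁺]·[Co³⁺]) = 13.4.
At 25 °C, E = E° − (0.0592/n) log Q = 1.76 − (0.0592/1)(1.129) = 1.760 − 0.067 = 1.693 V.

1.69 V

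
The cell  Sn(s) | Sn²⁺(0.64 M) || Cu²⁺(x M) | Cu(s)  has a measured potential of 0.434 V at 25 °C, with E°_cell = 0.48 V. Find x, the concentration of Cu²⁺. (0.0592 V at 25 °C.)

0.018 M

From the Nernst equation, log Q = n(E° − E)/0.0592 = 2(0.48 − 0.434)/0.0592 = 1.554, so Q = 35.8.
With Q = [Sn²⁺]/[Cu²⁺] and the known concentrations, [Cu²⁺] in the denominator gives [Cu²⁺] = 0.018 M.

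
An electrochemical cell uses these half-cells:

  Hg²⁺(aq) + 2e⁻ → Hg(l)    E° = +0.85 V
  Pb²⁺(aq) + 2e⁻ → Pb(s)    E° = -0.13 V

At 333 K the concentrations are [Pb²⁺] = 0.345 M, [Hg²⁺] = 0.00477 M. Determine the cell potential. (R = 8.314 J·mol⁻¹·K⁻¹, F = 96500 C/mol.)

0.919 V

The Hg²⁺/Hg couple has the higher reduction potential and acts as the cathode, so E°_cell = +0.85 − (-0.13) = 0.98 V.
Balancing electrons gives n = 2; the reaction quotient is Q = [Pb²⁺]/[Hg²⁺] = 72.3.
E = E° − (RT/nF) ln Q = 0.98 − (8.314×333)/(2×96500) × (4.281) = 0.980 − 0.061 = 0.919 V.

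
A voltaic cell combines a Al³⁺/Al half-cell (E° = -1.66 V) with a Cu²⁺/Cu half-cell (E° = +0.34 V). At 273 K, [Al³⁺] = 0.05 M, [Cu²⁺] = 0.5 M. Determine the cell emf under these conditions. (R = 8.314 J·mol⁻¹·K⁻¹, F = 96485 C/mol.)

The Cu²⁺/Cu couple has the higher reduction potential and acts as the cathode, so E°_cell = +0.34 − (-1.66) = 2.00 V.
Balancing electrons gives n = 6; the reaction quotient is Q = [Al³⁺]^2/[Cu²⁺]^3 = 0.0200.
E = E° − (RT/nF) ln Q = 2.00 − (8.314×273)/(6×96485) × (-3.912) = 2.000 + 0.015 = 2.015 V.

2.02 V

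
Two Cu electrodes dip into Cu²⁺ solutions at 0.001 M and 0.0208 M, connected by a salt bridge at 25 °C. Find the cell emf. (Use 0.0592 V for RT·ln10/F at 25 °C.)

Both half-cells are Cu²⁺/Cu, so E°_cell = 0. The concentrated side is the cathode; the cell reaction moves Cu²⁺ from high to low concentration with n = 2.
Q = [Cu²⁺]_dilute/[Cu²⁺]_conc = 0.001/0.0208 = 0.0481.
E = 0 − (0.0592/2) log Q = −(0.0592/2)(-1.318) = 0.0390 V.

0.039 V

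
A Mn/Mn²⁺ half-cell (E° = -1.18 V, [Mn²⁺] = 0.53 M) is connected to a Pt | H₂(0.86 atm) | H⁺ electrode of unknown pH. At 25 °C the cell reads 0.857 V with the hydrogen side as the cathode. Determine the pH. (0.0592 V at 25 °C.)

pH = 5.63

E°_cell = 1.18 V and n = 2.
log Q = n(E° − E)/0.0592 = 2×(1.18 − 0.857)/0.0592 = 10.912.
With Q = [Mn²⁺]·P(H₂) / [H⁺]^2, solving for [H⁺] gives log[H⁺] = -5.627, so pH = 5.63.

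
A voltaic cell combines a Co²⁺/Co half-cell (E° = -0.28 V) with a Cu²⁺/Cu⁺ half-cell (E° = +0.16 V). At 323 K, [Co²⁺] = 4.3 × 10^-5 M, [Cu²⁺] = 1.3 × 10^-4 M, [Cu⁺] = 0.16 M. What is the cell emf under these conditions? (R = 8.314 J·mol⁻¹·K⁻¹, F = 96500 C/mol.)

The Cu²⁺/Cu⁺ couple has the higher reduction potential and acts as the cathode, so E°_cell = +0.16 − (-0.28) = 0.44 V.
Balancing electrons gives n = 2; the reaction quotient is Q = [Co²⁺]·[Cu⁺]^2/[Cu²⁺]^2 = 65.1.
E = E° − (RT/nF) ln Q = 0.44 − (8.314×323)/(2×96500) × (4.176) = 0.440 − 0.058 = 0.382 V.

0.382 V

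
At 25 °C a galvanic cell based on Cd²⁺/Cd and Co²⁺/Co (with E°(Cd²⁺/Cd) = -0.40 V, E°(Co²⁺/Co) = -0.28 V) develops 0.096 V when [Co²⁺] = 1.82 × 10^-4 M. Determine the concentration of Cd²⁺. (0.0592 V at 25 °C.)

From the Nernst equation, log Q = n(E° − E)/0.0592 = 2(0.12 − 0.096)/0.0592 = 0.811, so Q = 6.47.
With Q = [Cd²⁺]/[Co²⁺] and the known concentrations, [Cd²⁺] in the numerator gives [Cd²⁺] = 0.0012 M.

0.0012 M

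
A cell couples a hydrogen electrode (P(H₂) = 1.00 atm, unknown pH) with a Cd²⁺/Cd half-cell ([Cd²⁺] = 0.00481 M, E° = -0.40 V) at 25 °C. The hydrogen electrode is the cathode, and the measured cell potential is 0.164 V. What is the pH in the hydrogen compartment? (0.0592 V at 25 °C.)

pH = 5.15

E°_cell = 0.40 V and n = 2.
log Q = n(E° − E)/0.0592 = 2×(0.40 − 0.164)/0.0592 = 7.973.
With Q = [Cd²⁺]·P(H₂) / [H⁺]^2, solving for [H⁺] gives log[H⁺] = -5.145, so pH = 5.15.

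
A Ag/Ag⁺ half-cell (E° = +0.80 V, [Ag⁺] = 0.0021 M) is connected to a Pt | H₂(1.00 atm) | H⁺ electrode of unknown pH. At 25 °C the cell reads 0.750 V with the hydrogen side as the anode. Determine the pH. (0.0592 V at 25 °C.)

E°_cell = 0.80 V and n = 2.
log Q = n(E° − E)/0.0592 = 2×(0.80 − 0.750)/0.0592 = 1.689.
With Q = [H⁺]^2 / ([Ag⁺]^2·P(H₂)), solving for [H⁺] gives log[H⁺] = -1.833, so pH = 1.83.

pH = 1.83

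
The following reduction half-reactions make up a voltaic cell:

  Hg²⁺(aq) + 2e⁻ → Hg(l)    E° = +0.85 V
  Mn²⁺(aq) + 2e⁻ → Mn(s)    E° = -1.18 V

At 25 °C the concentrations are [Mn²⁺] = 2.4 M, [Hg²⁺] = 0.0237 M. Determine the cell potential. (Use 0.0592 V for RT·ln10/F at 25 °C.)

The Hg²⁺/Hg couple has the higher reduction potential and acts as the cathode, so E°_cell = +0.85 − (-1.18) = 2.03 V.
Balancing electrons gives n = 2; the reaction quotient is Q = [Mn²⁺]/[Hg²⁺] = 101.
At 25 °C, E = E° − (0.0592/n) log Q = 2.03 − (0.0592/2)(2.005) = 2.030 − 0.059 = 1.971 V.

1.97 V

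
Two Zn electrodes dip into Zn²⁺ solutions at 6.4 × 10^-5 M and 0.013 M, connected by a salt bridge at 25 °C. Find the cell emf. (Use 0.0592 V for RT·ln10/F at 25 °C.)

Both half-cells are Zn²⁺/Zn, so E°_cell = 0. The concentrated side is the cathode; the cell reaction moves Zn²⁺ from high to low concentration with n = 2.
Q = [Zn²⁺]_dilute/[Zn²⁺]_conc = 6.4 × 10^-5/0.013 = 0.00492.
E = 0 − (0.0592/2) log Q = −(0.0592/2)(-2.308) = 0.0683 V.

0.068 V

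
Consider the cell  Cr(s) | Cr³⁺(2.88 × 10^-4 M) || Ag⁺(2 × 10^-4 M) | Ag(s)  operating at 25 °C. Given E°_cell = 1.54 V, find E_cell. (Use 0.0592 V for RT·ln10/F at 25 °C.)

1.39 V

Balancing electrons gives n = 3; the reaction quotient is Q = [Cr³⁺]/[Ag⁺]^3 = 3.6 × 10^7.
At 25 °C, E = E° − (0.0592/n) log Q = 1.54 − (0.0592/3)(7.556) = 1.540 − 0.149 = 1.391 V.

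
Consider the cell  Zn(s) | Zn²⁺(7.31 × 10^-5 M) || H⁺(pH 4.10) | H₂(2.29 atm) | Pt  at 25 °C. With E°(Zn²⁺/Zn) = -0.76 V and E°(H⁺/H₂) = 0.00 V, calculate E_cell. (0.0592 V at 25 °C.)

The hydrogen couple is the cathode, so E°_cell = 0.76 V; n = 2.
[H⁺] = 10^(−4.10) = 7.9 × 10^-5 M, and Q = [Zn²⁺]·P(H₂) / [H⁺]^2 = 2.65 × 10^4.
E = E° − (0.0592/2) log Q = 0.76 − (0.0592/2)(4.424) = 0.629 V.

0.63 V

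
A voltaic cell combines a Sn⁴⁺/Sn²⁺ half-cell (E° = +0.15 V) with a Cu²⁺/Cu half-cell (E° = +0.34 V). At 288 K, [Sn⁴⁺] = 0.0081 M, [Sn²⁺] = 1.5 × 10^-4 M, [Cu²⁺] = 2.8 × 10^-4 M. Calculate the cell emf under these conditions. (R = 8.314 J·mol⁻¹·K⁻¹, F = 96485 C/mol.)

0.039 V

The Cu²⁺/Cu couple has the higher reduction potential and acts as the cathode, so E°_cell = +0.34 − (+0.15) = 0.19 V.
Balancing electrons gives n = 2; the reaction quotient is Q = [Sn⁴⁺]/([Sn²⁺]·[Cu²⁺]) = 1.93 × 10^5.
E = E° − (RT/nF) ln Q = 0.19 − (8.314×288)/(2×96485) × (12.170) = 0.190 − 0.151 = 0.039 V.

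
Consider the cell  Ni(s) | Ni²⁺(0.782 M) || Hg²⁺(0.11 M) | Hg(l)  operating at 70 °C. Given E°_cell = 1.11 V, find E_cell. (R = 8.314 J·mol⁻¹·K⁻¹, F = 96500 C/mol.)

Balancing electrons gives n = 2; the reaction quotient is Q = [Ni²⁺]/[Hg²⁺] = 7.11.
E = E° − (RT/nF) ln Q = 1.11 − (8.314×343)/(2×96500) × (1.961) = 1.110 − 0.029 = 1.081 V.

1.08 V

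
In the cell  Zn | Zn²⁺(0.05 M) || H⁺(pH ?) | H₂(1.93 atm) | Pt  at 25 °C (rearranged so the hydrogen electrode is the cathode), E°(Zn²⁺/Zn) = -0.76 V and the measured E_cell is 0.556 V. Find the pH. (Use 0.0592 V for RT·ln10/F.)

pH = 3.95

E°_cell = 0.76 V and n = 2.
log Q = n(E° − E)/0.0592 = 2×(0.76 − 0.556)/0.0592 = 6.892.
With Q = [Zn²⁺]·P(H₂) / [H⁺]^2, solving for [H⁺] gives log[H⁺] = -3.954, so pH = 3.95.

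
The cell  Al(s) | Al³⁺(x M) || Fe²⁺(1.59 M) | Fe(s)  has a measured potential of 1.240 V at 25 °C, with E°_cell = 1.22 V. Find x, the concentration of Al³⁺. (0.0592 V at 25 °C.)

0.19 M

From the Nernst equation, log Q = n(E° − E)/0.0592 = 6(1.22 − 1.240)/0.0592 = -2.027, so Q = 0.00940.
With Q = [Al³⁺]^2/[Fe²⁺]^3 and the known concentrations, [Al³⁺]^2 in the numerator gives [Al³⁺] = 0.19 M.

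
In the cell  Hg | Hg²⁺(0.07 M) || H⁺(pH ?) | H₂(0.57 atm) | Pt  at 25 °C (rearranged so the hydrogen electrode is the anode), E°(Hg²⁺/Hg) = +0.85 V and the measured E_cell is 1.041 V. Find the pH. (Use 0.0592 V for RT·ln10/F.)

pH = 3.93

E°_cell = 0.85 V and n = 2.
log Q = n(E° − E)/0.0592 = 2×(0.85 − 1.041)/0.0592 = -6.453.
With Q = [H⁺]^2 / ([Hg²⁺]·P(H₂)), solving for [H⁺] gives log[H⁺] = -3.926, so pH = 3.93.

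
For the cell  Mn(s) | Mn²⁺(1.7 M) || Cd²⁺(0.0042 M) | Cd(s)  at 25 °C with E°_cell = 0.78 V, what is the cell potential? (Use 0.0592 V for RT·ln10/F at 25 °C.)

0.703 V

Balancing electrons gives n = 2; the reaction quotient is Q = [Mn²⁺]/[Cd²⁺] = 405.
At 25 °C, E = E° − (0.0592/n) log Q = 0.78 − (0.0592/2)(2.607) = 0.780 − 0.077 = 0.703 V.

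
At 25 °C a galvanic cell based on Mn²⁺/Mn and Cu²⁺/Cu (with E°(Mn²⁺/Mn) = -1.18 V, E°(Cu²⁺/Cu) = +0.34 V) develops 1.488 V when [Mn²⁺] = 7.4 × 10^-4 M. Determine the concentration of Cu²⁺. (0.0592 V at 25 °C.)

6.1 × 10^-5 M

From the Nernst equation, log Q = n(E° − E)/0.0592 = 2(1.52 − 1.488)/0.0592 = 1.081, so Q = 12.1.
With Q = [Mn²⁺]/[Cu²⁺] and the known concentrations, [Cu²⁺] in the denominator gives [Cu²⁺] = 6.1 × 10^-5 M.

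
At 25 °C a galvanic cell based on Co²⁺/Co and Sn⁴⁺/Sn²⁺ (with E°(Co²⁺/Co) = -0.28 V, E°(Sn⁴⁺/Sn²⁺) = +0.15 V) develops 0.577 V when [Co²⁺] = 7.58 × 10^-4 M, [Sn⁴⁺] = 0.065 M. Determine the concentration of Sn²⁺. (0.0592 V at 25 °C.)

From the Nernst equation, log Q = n(E° − E)/0.0592 = 2(0.43 − 0.577)/0.0592 = -4.966, so Q = 1.08 × 10^-5.
With Q = [Co²⁺]·[Sn²⁺]/[Sn⁴⁺] and the known concentrations, [Sn²⁺] in the numerator gives [Sn²⁺] = 9.3 × 10^-4 M.

9.3 × 10^-4 M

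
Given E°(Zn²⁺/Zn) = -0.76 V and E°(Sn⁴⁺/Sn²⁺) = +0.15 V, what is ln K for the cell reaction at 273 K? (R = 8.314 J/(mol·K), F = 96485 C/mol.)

E°_cell = +0.15 − (-0.76) = 0.91 V, with n = 2 electrons transferred.
At equilibrium E = 0, so the Nernst equation gives ln K = nFE°/RT = (2)(96485)(0.91)/((8.314)(273)) = 77.37.

ln K = 77.4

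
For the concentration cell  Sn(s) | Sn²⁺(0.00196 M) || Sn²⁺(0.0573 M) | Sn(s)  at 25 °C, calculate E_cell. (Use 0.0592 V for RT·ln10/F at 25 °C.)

0.043 V

Both half-cells are Sn²⁺/Sn, so E°_cell = 0. The concentrated side is the cathode; the cell reaction moves Sn²⁺ from high to low concentration with n = 2.
Q = [Sn²⁺]_dilute/[Sn²⁺]_conc = 0.00196/0.0573 = 0.0342.
E = 0 − (0.0592/2) log Q = −(0.0592/2)(-1.466) = 0.0434 V.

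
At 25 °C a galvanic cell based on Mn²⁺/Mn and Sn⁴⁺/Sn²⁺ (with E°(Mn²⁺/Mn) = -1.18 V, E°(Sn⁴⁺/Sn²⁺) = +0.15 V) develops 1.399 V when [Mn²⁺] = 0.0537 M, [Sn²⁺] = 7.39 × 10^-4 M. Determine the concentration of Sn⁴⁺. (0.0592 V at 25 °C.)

0.0085 M

From the Nernst equation, log Q = n(E° − E)/0.0592 = 2(1.33 − 1.399)/0.0592 = -2.331, so Q = 0.00467.
With Q = [Mn²⁺]·[Sn²⁺]/[Sn⁴⁺] and the known concentrations, [Sn⁴⁺] in the denominator gives [Sn⁴⁺] = 0.0085 M.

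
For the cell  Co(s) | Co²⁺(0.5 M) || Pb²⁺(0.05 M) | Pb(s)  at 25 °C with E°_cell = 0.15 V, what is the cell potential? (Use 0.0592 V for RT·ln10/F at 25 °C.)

0.120 V

Balancing electrons gives n = 2; the reaction quotient is Q = [Co²⁺]/[Pb²⁺] = 10.0.
At 25 °C, E = E° − (0.0592/n) log Q = 0.15 − (0.0592/2)(1.000) = 0.150 − 0.030 = 0.120 V.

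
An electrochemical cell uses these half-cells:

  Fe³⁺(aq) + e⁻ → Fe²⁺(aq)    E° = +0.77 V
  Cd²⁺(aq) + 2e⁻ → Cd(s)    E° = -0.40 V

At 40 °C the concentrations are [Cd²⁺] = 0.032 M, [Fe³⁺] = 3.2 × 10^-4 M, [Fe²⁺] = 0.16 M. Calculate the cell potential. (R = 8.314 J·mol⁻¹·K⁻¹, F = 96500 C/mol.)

1.05 V

The Fe³⁺/Fe²⁺ couple has the higher reduction potential and acts as the cathode, so E°_cell = +0.77 − (-0.40) = 1.17 V.
Balancing electrons gives n = 2; the reaction quotient is Q = [Cd²⁺]·[Fe²⁺]^2/[Fe³⁺]^2 = 8000.
E = E° − (RT/nF) ln Q = 1.17 − (8.314×313)/(2×96500) × (8.987) = 1.170 − 0.121 = 1.049 V.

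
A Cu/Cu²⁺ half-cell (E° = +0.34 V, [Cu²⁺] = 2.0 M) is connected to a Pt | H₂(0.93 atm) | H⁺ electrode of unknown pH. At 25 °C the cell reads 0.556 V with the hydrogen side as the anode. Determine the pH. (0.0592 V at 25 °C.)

pH = 3.51

E°_cell = 0.34 V and n = 2.
log Q = n(E° − E)/0.0592 = 2×(0.34 − 0.556)/0.0592 = -7.297.
With Q = [H⁺]^2 / ([Cu²⁺]·P(H₂)), solving for [H⁺] gives log[H⁺] = -3.514, so pH = 3.51.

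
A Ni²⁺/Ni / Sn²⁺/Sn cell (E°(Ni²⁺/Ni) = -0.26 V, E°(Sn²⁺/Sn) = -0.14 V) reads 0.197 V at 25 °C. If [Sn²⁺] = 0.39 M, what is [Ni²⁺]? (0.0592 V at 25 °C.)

From the Nernst equation, log Q = n(E° − E)/0.0592 = 2(0.12 − 0.197)/0.0592 = -2.601, so Q = 0.00250.
With Q = [Ni²⁺]/[Sn²⁺] and the known concentrations, [Ni²⁺] in the numerator gives [Ni²⁺] = 9.8 × 10^-4 M.

9.8 × 10^-4 M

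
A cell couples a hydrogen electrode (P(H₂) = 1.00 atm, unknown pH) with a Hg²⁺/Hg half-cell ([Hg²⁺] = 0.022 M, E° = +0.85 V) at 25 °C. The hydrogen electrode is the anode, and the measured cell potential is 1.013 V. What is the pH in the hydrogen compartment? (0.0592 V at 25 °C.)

pH = 3.58

E°_cell = 0.85 V and n = 2.
log Q = n(E° − E)/0.0592 = 2×(0.85 − 1.013)/0.0592 = -5.507.
With Q = [H⁺]^2 / ([Hg²⁺]·P(H₂)), solving for [H⁺] gives log[H⁺] = -3.582, so pH = 3.58.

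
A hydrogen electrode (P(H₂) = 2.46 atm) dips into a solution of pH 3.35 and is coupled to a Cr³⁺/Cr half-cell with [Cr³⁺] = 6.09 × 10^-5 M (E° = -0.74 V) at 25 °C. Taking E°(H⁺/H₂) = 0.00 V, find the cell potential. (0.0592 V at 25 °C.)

The hydrogen couple is the cathode, so E°_cell = 0.74 V; n = 6.
[H⁺] = 10^(−3.35) = 4.5 × 10^-4 M, and Q = [Cr³⁺]^2·P(H₂)^3 / [H⁺]^6 = 6.95 × 10^12.
E = E° − (0.0592/6) log Q = 0.74 − (0.0592/6)(12.842) = 0.613 V.

0.61 V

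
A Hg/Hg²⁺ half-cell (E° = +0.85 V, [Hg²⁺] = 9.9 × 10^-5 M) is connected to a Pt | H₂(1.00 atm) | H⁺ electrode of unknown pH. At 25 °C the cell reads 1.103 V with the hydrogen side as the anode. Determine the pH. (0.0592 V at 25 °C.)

E°_cell = 0.85 V and n = 2.
log Q = n(E° − E)/0.0592 = 2×(0.85 − 1.103)/0.0592 = -8.547.
With Q = [H⁺]^2 / ([Hg²⁺]·P(H₂)), solving for [H⁺] gives log[H⁺] = -6.276, so pH = 6.28.

pH = 6.28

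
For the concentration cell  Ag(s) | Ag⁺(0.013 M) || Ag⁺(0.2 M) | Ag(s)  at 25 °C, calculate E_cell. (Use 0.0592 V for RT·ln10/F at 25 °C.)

0.070 V

Both half-cells are Ag⁺/Ag, so E°_cell = 0. The concentrated side is the cathode; the cell reaction moves Ag⁺ from high to low concentration with n = 1.
Q = [Ag⁺]_dilute/[Ag⁺]_conc = 0.013/0.2 = 0.0650.
E = 0 − (0.0592/1) log Q = −(0.0592/1)(-1.187) = 0.0703 V.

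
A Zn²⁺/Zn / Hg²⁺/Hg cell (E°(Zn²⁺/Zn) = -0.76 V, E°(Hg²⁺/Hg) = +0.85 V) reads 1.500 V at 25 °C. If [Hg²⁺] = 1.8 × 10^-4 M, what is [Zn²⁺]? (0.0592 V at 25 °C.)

0.94 M

From the Nernst equation, log Q = n(E° − E)/0.0592 = 2(1.61 − 1.500)/0.0592 = 3.716, so Q = 5200.
With Q = [Zn²⁺]/[Hg²⁺] and the known concentrations, [Zn²⁺] in the numerator gives [Zn²⁺] = 0.94 M.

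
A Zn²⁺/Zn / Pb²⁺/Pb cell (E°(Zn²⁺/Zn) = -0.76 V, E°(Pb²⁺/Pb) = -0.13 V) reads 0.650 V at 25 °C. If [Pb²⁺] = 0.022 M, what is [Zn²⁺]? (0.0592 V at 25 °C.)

0.0046 M

From the Nernst equation, log Q = n(E° − E)/0.0592 = 2(0.63 − 0.650)/0.0592 = -0.676, so Q = 0.211.
With Q = [Zn²⁺]/[Pb²⁺] and the known concentrations, [Zn²⁺] in the numerator gives [Zn²⁺] = 0.0046 M.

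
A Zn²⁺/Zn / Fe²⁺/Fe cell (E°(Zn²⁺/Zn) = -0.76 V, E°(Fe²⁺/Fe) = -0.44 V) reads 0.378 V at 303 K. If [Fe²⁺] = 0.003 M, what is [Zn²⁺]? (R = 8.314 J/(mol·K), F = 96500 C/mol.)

3.5 × 10^-5 M

From the Nernst equation, ln Q = nF(E° − E)/RT = 2×96500×(0.32 − 0.378)/(8.314×303) = -4.444, so Q = 0.0118.
With Q = [Zn²⁺]/[Fe²⁺] and the known concentrations, [Zn²⁺] in the numerator gives [Zn²⁺] = 3.5 × 10^-5 M.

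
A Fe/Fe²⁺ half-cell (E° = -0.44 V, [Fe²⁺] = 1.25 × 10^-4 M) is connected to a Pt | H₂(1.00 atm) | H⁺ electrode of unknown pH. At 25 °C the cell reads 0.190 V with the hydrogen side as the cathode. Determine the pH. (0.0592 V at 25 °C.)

E°_cell = 0.44 V and n = 2.
log Q = n(E° − E)/0.0592 = 2×(0.44 − 0.190)/0.0592 = 8.446.
With Q = [Fe²⁺]·P(H₂) / [H⁺]^2, solving for [H⁺] gives log[H⁺] = -6.175, so pH = 6.17.

pH = 6.17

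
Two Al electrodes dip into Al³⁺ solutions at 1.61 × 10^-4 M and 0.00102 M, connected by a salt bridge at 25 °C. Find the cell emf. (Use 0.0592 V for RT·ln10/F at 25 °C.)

0.016 V

Both half-cells are Al³⁺/Al, so E°_cell = 0. The concentrated side is the cathode; the cell reaction moves Al³⁺ from high to low concentration with n = 3.
Q = [Al³⁺]_dilute/[Al³⁺]_conc = 1.61 × 10^-4/0.00102 = 0.158.
E = 0 − (0.0592/3) log Q = −(0.0592/3)(-0.802) = 0.0158 V.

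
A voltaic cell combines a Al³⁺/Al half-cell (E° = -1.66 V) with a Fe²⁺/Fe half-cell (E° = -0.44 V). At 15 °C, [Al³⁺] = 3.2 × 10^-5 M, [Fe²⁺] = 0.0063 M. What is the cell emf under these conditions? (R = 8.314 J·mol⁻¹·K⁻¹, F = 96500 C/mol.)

The Fe²⁺/Fe couple has the higher reduction potential and acts as the cathode, so E°_cell = -0.44 − (-1.66) = 1.22 V.
Balancing electrons gives n = 6; the reaction quotient is Q = [Al³⁺]^2/[Fe²⁺]^3 = 0.00410.
E = E° − (RT/nF) ln Q = 1.22 − (8.314×288)/(6×96500) × (-5.498) = 1.220 + 0.023 = 1.243 V.

1.24 V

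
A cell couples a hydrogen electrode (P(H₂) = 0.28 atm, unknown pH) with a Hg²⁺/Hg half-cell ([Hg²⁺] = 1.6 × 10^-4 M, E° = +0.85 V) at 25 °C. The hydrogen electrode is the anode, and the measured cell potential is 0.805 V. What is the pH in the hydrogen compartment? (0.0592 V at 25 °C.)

E°_cell = 0.85 V and n = 2.
log Q = n(E° − E)/0.0592 = 2×(0.85 − 0.805)/0.0592 = 1.520.
With Q = [H⁺]^2 / ([Hg²⁺]·P(H₂)), solving for [H⁺] gives log[H⁺] = -1.414, so pH = 1.41.

pH = 1.41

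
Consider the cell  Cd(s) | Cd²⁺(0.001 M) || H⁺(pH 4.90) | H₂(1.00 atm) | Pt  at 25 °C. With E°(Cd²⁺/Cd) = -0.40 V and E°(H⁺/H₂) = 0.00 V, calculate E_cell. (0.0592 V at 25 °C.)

0.20 V

The hydrogen couple is the cathode, so E°_cell = 0.40 V; n = 2.
[H⁺] = 10^(−4.90) = 1.3 × 10^-5 M, and Q = [Cd²⁺]·P(H₂) / [H⁺]^2 = 6.31 × 10^6.
E = E° − (0.0592/2) log Q = 0.40 − (0.0592/2)(6.800) = 0.199 V.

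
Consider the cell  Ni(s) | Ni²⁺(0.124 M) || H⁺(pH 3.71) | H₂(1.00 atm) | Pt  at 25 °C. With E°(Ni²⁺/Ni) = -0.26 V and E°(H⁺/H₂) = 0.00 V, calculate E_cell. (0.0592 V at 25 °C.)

0.067 V

The hydrogen couple is the cathode, so E°_cell = 0.26 V; n = 2.
[H⁺] = 10^(−3.71) = 1.9 × 10^-4 M, and Q = [Ni²⁺]·P(H₂) / [H⁺]^2 = 3.26 × 10^6.
E = E° − (0.0592/2) log Q = 0.26 − (0.0592/2)(6.513) = 0.067 V.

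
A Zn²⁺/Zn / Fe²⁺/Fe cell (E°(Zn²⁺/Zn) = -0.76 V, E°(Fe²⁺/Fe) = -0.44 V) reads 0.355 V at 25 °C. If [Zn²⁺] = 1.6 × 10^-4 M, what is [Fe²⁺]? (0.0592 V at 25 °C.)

0.0024 M

From the Nernst equation, log Q = n(E° − E)/0.0592 = 2(0.32 − 0.355)/0.0592 = -1.182, so Q = 0.0657.
With Q = [Zn²⁺]/[Fe²⁺] and the known concentrations, [Fe²⁺] in the denominator gives [Fe²⁺] = 0.0024 M.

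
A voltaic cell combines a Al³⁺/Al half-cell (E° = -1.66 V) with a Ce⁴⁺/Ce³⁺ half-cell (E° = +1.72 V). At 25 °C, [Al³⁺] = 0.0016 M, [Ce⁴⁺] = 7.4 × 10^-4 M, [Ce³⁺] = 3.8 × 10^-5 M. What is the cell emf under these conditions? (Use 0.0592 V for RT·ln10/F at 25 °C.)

3.51 V

The Ce⁴⁺/Ce³⁺ couple has the higher reduction potential and acts as the cathode, so E°_cell = +1.72 − (-1.66) = 3.38 V.
Balancing electrons gives n = 3; the reaction quotient is Q = [Al³⁺]·[Ce³⁺]^3/[Ce⁴⁺]^3 = 2.17 × 10^-7.
At 25 °C, E = E° − (0.0592/n) log Q = 3.38 − (0.0592/3)(-6.664) = 3.380 + 0.132 = 3.512 V.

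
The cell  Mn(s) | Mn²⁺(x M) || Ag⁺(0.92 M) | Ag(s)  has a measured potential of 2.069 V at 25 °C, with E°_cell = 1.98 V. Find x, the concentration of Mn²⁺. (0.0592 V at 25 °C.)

8.3 × 10^-4 M

From the Nernst equation, log Q = n(E° − E)/0.0592 = 2(1.98 − 2.069)/0.0592 = -3.007, so Q = 9.85 × 10^-4.
With Q = [Mn²⁺]/[Ag⁺]^2 and the known concentrations, [Mn²⁺] in the numerator gives [Mn²⁺] = 8.3 × 10^-4 M.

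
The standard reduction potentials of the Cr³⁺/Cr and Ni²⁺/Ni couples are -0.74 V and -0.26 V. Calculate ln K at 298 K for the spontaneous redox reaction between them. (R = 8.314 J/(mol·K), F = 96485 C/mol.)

E°_cell = -0.26 − (-0.74) = 0.48 V, with n = 6 electrons transferred.
At equilibrium E = 0, so the Nernst equation gives ln K = nFE°/RT = (6)(96485)(0.48)/((8.314)(298)) = 112.16.

ln K = 112.2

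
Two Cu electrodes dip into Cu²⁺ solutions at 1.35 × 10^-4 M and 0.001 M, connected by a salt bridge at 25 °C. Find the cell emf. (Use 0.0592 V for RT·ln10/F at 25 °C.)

Both half-cells are Cu²⁺/Cu, so E°_cell = 0. The concentrated side is the cathode; the cell reaction moves Cu²⁺ from high to low concentration with n = 2.
Q = [Cu²⁺]_dilute/[Cu²⁺]_conc = 1.35 × 10^-4/0.001 = 0.135.
E = 0 − (0.0592/2) log Q = −(0.0592/2)(-0.870) = 0.0258 V.

0.026 V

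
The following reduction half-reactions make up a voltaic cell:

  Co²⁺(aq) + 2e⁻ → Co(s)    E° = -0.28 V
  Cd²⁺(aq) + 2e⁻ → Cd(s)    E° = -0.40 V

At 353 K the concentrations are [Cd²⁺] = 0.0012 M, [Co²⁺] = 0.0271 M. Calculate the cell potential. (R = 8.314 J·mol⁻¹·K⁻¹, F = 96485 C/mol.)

The Co²⁺/Co couple has the higher reduction potential and acts as the cathode, so E°_cell = -0.28 − (-0.40) = 0.12 V.
Balancing electrons gives n = 2; the reaction quotient is Q = [Cd²⁺]/[Co²⁺] = 0.0443.
E = E° − (RT/nF) ln Q = 0.12 − (8.314×353)/(2×96485) × (-3.117) = 0.120 + 0.047 = 0.167 V.

0.167 V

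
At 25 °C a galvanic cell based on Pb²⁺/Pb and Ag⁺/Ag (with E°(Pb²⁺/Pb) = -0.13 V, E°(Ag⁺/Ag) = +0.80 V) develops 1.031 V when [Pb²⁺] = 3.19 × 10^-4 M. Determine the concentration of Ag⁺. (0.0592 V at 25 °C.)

From the Nernst equation, log Q = n(E° − E)/0.0592 = 2(0.93 − 1.031)/0.0592 = -3.412, so Q = 3.87 × 10^-4.
With Q = [Pb²⁺]/[Ag⁺]^2 and the known concentrations, [Ag⁺]^2 in the denominator gives [Ag⁺] = 0.91 M.

0.91 M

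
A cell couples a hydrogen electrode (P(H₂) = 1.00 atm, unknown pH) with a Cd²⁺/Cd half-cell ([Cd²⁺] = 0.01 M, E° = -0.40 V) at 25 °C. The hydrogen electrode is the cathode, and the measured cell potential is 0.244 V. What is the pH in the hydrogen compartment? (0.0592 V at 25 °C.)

E°_cell = 0.40 V and n = 2.
log Q = n(E° − E)/0.0592 = 2×(0.40 − 0.244)/0.0592 = 5.270.
With Q = [Cd²⁺]·P(H₂) / [H⁺]^2, solving for [H⁺] gives log[H⁺] = -3.635, so pH = 3.64.

pH = 3.64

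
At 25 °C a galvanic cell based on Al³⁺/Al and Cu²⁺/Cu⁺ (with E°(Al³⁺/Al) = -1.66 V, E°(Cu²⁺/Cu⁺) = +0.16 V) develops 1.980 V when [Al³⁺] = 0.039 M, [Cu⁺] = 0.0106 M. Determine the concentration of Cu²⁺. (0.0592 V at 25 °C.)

From the Nernst equation, log Q = n(E° − E)/0.0592 = 3(1.82 − 1.980)/0.0592 = -8.108, so Q = 7.8 × 10^-9.
With Q = [Al³⁺]·[Cu⁺]^3/[Cu²⁺]^3 and the known concentrations, [Cu²⁺]^3 in the denominator gives [Cu²⁺] = 1.8 M.

1.8 M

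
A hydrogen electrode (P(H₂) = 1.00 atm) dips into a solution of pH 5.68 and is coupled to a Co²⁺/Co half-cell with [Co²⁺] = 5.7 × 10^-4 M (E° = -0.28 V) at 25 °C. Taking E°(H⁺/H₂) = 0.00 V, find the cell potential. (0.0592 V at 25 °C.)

The hydrogen couple is the cathode, so E°_cell = 0.28 V; n = 2.
[H⁺] = 10^(−5.68) = 2.1 × 10^-6 M, and Q = [Co²⁺]·P(H₂) / [H⁺]^2 = 1.31 × 10^8.
E = E° − (0.0592/2) log Q = 0.28 − (0.0592/2)(8.116) = 0.040 V.

0.040 V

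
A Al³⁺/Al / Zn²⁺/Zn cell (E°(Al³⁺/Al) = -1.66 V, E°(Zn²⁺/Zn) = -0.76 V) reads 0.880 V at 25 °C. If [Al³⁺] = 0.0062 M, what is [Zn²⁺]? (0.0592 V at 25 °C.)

0.0071 M

From the Nernst equation, log Q = n(E° − E)/0.0592 = 6(0.90 − 0.880)/0.0592 = 2.027, so Q = 106.
With Q = [Al³⁺]^2/[Zn²⁺]^3 and the known concentrations, [Zn²⁺]^3 in the denominator gives [Zn²⁺] = 0.0071 M.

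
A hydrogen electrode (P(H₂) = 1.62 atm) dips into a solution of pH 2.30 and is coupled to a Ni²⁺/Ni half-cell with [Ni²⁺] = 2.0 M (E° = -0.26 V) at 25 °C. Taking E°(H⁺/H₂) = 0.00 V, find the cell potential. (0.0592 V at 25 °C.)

The hydrogen couple is the cathode, so E°_cell = 0.26 V; n = 2.
[H⁺] = 10^(−2.30) = 0.0050 M, and Q = [Ni²⁺]·P(H₂) / [H⁺]^2 = 1.29 × 10^5.
E = E° − (0.0592/2) log Q = 0.26 − (0.0592/2)(5.111) = 0.109 V.

0.11 V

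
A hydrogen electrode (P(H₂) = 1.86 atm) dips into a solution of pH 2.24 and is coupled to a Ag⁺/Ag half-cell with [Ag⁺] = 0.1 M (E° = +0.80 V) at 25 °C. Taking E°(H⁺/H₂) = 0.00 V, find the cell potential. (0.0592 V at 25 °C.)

0.88 V

The Ag⁺/Ag couple is the cathode, so E°_cell = 0.80 V; n = 2.
[H⁺] = 10^(−2.24) = 0.0058 M, and Q = [H⁺]^2 / ([Ag⁺]^2·P(H₂)) = 0.00178.
E = E° − (0.0592/2) log Q = 0.80 − (0.0592/2)(-2.750) = 0.881 V.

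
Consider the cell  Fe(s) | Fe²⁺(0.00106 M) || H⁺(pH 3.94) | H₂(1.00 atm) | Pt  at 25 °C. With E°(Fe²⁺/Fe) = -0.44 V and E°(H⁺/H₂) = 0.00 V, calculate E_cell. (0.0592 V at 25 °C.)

The hydrogen couple is the cathode, so E°_cell = 0.44 V; n = 2.
[H⁺] = 10^(−3.94) = 1.1 × 10^-4 M, and Q = [Fe²⁺]·P(H₂) / [H⁺]^2 = 8.04 × 10^4.
E = E° − (0.0592/2) log Q = 0.44 − (0.0592/2)(4.905) = 0.295 V.

0.29 V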